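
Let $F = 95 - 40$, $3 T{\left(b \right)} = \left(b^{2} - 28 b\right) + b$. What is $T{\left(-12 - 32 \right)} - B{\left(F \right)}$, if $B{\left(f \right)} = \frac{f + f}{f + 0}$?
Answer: $\frac{3118}{3} \approx 1039.3$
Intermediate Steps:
$T{\left(b \right)} = - 9 b + \frac{b^{2}}{3}$ ($T{\left(b \right)} = \frac{\left(b^{2} - 28 b\right) + b}{3} = \frac{b^{2} - 27 b}{3} = - 9 b + \frac{b^{2}}{3}$)
$F = 55$ ($F = 95 - 40 = 55$)
$B{\left(f \right)} = 2$ ($B{\left(f \right)} = \frac{2 f}{f} = 2$)
$T{\left(-12 - 32 \right)} - B{\left(F \right)} = \frac{\left(-12 - 32\right) \left(-27 - 44\right)}{3} - 2 = \frac{1}{3} \left(-44\right) \left(-27 - 44\right) - 2 = \frac{1}{3} \left(-44\right) \left(-71\right) - 2 = \frac{3124}{3} - 2 = \frac{3118}{3}$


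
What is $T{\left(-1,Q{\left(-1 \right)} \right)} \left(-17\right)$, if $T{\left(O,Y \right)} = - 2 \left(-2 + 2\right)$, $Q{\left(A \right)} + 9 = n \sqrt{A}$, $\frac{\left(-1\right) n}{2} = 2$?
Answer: $0$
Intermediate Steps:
$n = -4$ ($n = \left(-2\right) 2 = -4$)
$Q{\left(A \right)} = -9 - 4 \sqrt{A}$
$T{\left(O,Y \right)} = 0$ ($T{\left(O,Y \right)} = \left(-2\right) 0 = 0$)
$T{\left(-1,Q{\left(-1 \right)} \right)} \left(-17\right) = 0 \left(-17\right) = 0$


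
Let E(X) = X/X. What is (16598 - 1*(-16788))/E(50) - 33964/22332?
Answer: 186385547/5583 ≈ 33385.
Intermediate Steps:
E(X) = 1
(16598 - 1*(-16788))/E(50) - 33964/22332 = (16598 - 1*(-16788))/1 - 33964/22332 = (16598 + 16788)*1 - 33964*1/22332 = 33386*1 - 8491/5583 = 33386 - 8491/5583 = 186385547/5583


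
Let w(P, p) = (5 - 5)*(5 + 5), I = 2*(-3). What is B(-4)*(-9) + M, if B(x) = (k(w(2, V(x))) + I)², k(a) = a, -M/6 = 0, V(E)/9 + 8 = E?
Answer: -324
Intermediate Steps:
V(E) = -72 + 9*E
M = 0 (M = -6*0 = 0)
I = -6
w(P, p) = 0 (w(P, p) = 0*10 = 0)
B(x) = 36 (B(x) = (0 - 6)² = (-6)² = 36)
B(-4)*(-9) + M = 36*(-9) + 0 = -324 + 0 = -324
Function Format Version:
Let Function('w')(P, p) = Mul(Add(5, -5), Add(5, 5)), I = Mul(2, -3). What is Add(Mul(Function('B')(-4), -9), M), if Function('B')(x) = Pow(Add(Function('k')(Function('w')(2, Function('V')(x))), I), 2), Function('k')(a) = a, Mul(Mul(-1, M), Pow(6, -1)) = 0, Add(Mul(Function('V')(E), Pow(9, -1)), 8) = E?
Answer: -324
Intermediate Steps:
Function('V')(E) = Add(-72, Mul(9, E))
M = 0 (M = Mul(-6, 0) = 0)
I = -6
Function('w')(P, p) = 0 (Function('w')(P, p) = Mul(0, 10) = 0)
Function('B')(x) = 36 (Function('B')(x) = Pow(Add(0, -6), 2) = Pow(-6, 2) = 36)
Add(Mul(Function('B')(-4), -9), M) = Add(Mul(36, -9), 0) = Add(-324, 0) = -324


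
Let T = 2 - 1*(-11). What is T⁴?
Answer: 28561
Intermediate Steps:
T = 13 (T = 2 + 11 = 13)
T⁴ = 13⁴ = 28561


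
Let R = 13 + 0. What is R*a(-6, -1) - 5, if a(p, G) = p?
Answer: -83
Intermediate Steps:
R = 13
R*a(-6, -1) - 5 = 13*(-6) - 5 = -78 - 5 = -83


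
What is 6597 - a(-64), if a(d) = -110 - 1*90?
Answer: 6797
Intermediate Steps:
a(d) = -200 (a(d) = -110 - 90 = -200)
6597 - a(-64) = 6597 - 1*(-200) = 6597 + 200 = 6797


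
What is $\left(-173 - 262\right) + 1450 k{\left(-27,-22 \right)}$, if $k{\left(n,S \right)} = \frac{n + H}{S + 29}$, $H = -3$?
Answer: $- \frac{46545}{7} \approx -6649.3$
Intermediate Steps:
$k{\left(n,S \right)} = \frac{-3 + n}{29 + S}$ ($k{\left(n,S \right)} = \frac{n - 3}{S + 29} = \frac{-3 + n}{29 + S}$)
$\left(-173 - 262\right) + 1450 k{\left(-27,-22 \right)} = \left(-173 - 262\right) + 1450 \frac{-3 - 27}{29 - 22} = -435 + 1450 \cdot \frac{1}{7} \left(-30\right) = -435 + 1450 \left(- \frac{30}{7}\right) = -435 - \frac{43500}{7} = - \frac{46545}{7}$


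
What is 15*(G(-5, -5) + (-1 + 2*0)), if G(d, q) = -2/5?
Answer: -21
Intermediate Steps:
G(d, q) = -⅖ (G(d, q) = -2*⅕ = -⅖)
15*(G(-5, -5) + (-1 + 2*0)) = 15*(-⅖ + (-1 + 2*0)) = 15*(-⅖ + (-1 + 0)) = 15*(-⅖ - 1) = 15*(-7/5) = -21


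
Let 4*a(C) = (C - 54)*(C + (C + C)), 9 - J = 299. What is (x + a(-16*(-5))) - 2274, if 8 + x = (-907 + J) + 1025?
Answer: -894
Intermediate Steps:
J = -290 (J = 9 - 1*299 = 9 - 299 = -290)
x = -180 (x = -8 + ((-907 - 290) + 1025) = -8 + (-1197 + 1025) = -8 - 172 = -180)
a(C) = 3*C*(-54 + C)/4 (a(C) = ((C - 54)*(C + (C + C)))/4 = ((-54 + C)*(C + 2*C))/4 = ((-54 + C)*(3*C))/4 = (3*C*(-54 + C))/4 = 3*C*(-54 + C)/4)
(x + a(-16*(-5))) - 2274 = (-180 + 3*(-16*(-5))*(-54 - 16*(-5))/4) - 2274 = (-180 + (¾)*80*(-54 + 80)) - 2274 = (-180 + (¾)*80*26) - 2274 = (-180 + 1560) - 2274 = 1380 - 2274 = -894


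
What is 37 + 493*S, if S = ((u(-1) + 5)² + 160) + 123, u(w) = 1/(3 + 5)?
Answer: 9760317/64 ≈ 1.5251e+5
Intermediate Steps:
u(w) = ⅛ (u(w) = 1/8 = ⅛)
S = 19793/64 (S = ((⅛ + 5)² + 160) + 123 = ((41/8)² + 160) + 123 = (1681/64 + 160) + 123 = 11921/64 + 123 = 19793/64 ≈ 309.27)
37 + 493*S = 37 + 493*(19793/64) = 37 + 9757949/64 = 9760317/64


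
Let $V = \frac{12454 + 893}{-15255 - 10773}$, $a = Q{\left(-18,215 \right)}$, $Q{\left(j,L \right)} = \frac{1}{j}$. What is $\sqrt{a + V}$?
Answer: $\frac{i \sqrt{1188371}}{1446} \approx 0.75389 i$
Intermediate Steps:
$a = - \frac{1}{18}$ ($a = \frac{1}{-18} = - \frac{1}{18} \approx -0.055556$)
$V = - \frac{1483}{2892}$ ($V = \frac{13347}{-26028} = 13347 \left(- \frac{1}{26028}\right) = - \frac{1483}{2892} \approx -0.51279$)
$\sqrt{a + V} = \sqrt{- \frac{1}{18} - \frac{1483}{2892}} = \sqrt{- \frac{4931}{8676}} = \frac{i \sqrt{1188371}}{1446}$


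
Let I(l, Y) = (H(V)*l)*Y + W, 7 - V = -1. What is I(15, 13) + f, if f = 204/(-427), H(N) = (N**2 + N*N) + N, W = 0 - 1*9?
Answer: 11319993/427 ≈ 26511.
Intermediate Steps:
V = 8 (V = 7 - 1*(-1) = 7 + 1 = 8)
W = -9 (W = 0 - 9 = -9)
H(N) = N + 2*N**2 (H(N) = (N**2 + N**2) + N = 2*N**2 + N = N + 2*N**2)
I(l, Y) = -9 + 136*Y*l (I(l, Y) = ((8*(1 + 2*8))*l)*Y - 9 = ((8*(1 + 16))*l)*Y - 9 = ((8*17)*l)*Y - 9 = (136*l)*Y - 9 = 136*Y*l - 9 = -9 + 136*Y*l)
f = -204/427 (f = 204*(-1/427) = -204/427 ≈ -0.47775)
I(15, 13) + f = (-9 + 136*13*15) - 204/427 = (-9 + 26520) - 204/427 = 26511 - 204/427 = 11319993/427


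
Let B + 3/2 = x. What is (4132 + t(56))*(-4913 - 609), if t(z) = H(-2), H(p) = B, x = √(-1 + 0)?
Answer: -22808621 - 5522*I ≈ -2.2809e+7 - 5522.0*I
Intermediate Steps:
x = I (x = √(-1) = I ≈ 1.0*I)
B = -3/2 + I ≈ -1.5 + 1.0*I
H(p) = -3/2 + I
t(z) = -3/2 + I
(4132 + t(56))*(-4913 - 609) = (4132 + (-3/2 + I))*(-4913 - 609) = (8261/2 + I)*(-5522) = -22808621 - 5522*I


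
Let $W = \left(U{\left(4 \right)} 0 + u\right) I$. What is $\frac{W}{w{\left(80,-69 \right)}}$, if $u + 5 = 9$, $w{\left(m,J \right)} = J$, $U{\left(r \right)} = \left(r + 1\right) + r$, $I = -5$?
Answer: $\frac{20}{69} \approx 0.28986$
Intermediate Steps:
$U{\left(r \right)} = 1 + 2 r$ ($U{\left(r \right)} = \left(1 + r\right) + r = 1 + 2 r$)
$u = 4$ ($u = -5 + 9 = 4$)
$W = -20$ ($W = \left(\left(1 + 2 \cdot 4\right) 0 + 4\right) \left(-5\right) = \left(\left(1 + 8\right) 0 + 4\right) \left(-5\right) = \left(9 \cdot 0 + 4\right) \left(-5\right) = \left(0 + 4\right) \left(-5\right) = 4 \left(-5\right) = -20$)
$\frac{W}{w{\left(80,-69 \right)}} = - \frac{20}{-69} = \left(-20\right) \left(- \frac{1}{69}\right) = \frac{20}{69}$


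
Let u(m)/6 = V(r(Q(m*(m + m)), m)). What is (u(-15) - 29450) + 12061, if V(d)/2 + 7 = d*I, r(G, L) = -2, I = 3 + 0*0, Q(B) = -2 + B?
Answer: -17545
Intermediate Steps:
I = 3 (I = 3 + 0 = 3)
V(d) = -14 + 6*d (V(d) = -14 + 2*(d*3) = -14 + 2*(3*d) = -14 + 6*d)
u(m) = -156 (u(m) = 6*(-14 + 6*(-2)) = 6*(-14 - 12) = 6*(-26) = -156)
(u(-15) - 29450) + 12061 = (-156 - 29450) + 12061 = -29606 + 12061 = -17545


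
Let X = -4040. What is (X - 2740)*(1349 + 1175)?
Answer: -17112720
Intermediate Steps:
(X - 2740)*(1349 + 1175) = (-4040 - 2740)*(1349 + 1175) = -6780*2524 = -17112720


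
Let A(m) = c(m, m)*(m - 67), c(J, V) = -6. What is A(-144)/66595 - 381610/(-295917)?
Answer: 25787948872/19706592615 ≈ 1.3086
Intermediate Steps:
A(m) = 402 - 6*m (A(m) = -6*(m - 67) = -6*(-67 + m) = 402 - 6*m)
A(-144)/66595 - 381610/(-295917) = (402 - 6*(-144))/66595 - 381610/(-295917) = (402 + 864)*(1/66595) - 381610*(-1/295917) = 1266*(1/66595) + 381610/295917 = 1266/66595 + 381610/295917 = 25787948872/19706592615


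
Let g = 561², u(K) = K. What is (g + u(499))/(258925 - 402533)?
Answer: -78805/35902 ≈ -2.1950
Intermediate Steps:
g = 314721
(g + u(499))/(258925 - 402533) = (314721 + 499)/(258925 - 402533) = 315220/(-143608) = 315220*(-1/143608) = -78805/35902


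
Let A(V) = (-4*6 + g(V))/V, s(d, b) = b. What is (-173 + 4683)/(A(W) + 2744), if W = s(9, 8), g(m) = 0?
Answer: 4510/2741 ≈ 1.6454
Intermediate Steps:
W = 8
A(V) = -24/V (A(V) = (-4*6 + 0)/V = (-24 + 0)/V = -24/V)
(-173 + 4683)/(A(W) + 2744) = (-173 + 4683)/(-24/8 + 2744) = 4510/(-24*1/8 + 2744) = 4510/(-3 + 2744) = 4510/2741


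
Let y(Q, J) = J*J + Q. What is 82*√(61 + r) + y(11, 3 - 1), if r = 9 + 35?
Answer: 15 + 82*√105 ≈ 855.25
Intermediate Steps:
y(Q, J) = Q + J² (y(Q, J) = J² + Q = Q + J²)
r = 44
82*√(61 + r) + y(11, 3 - 1) = 82*√(61 + 44) + (11 + (3 - 1)²) = 82*√105 + (11 + 2²) = 82*√105 + (11 + 4) = 82*√105 + 15 = 15 + 82*√105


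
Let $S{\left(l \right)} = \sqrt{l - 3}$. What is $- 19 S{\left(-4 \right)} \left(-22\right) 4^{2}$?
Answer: $6688 i \sqrt{7} \approx 17695.0 i$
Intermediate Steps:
$S{\left(l \right)} = \sqrt{-3 + l}$
$- 19 S{\left(-4 \right)} \left(-22\right) 4^{2} = - 19 \sqrt{-3 - 4} \left(-22\right) 4^{2} = - 19 \sqrt{-7} \left(-22\right) 16 = - 19 i \sqrt{7} \left(-22\right) 16 = 418 i \sqrt{7} \cdot 16 = 6688 i \sqrt{7}$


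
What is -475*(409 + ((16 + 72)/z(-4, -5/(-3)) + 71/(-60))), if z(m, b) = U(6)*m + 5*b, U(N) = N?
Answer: -107749285/564 ≈ -1.9104e+5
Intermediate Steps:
z(m, b) = 5*b + 6*m (z(m, b) = 6*m + 5*b = 5*b + 6*m)
-475*(409 + ((16 + 72)/z(-4, -5/(-3)) + 71/(-60))) = -475*(409 + ((16 + 72)/(5*(-5/(-3)) + 6*(-4)) + 71/(-60))) = -475*(409 + (88/(5*(-5*(-1/3)) - 24) + 71*(-1/60))) = -475*(409 + (88/(5*(5/3) - 24) - 71/60)) = -475*(409 + (88/(25/3 - 24) - 71/60)) = -475*(409 + (88/(-47/3) - 71/60)) = -475*(409 + (88*(-3/47) - 71/60)) = -475*(409 + (-264/47 - 71/60)) = -475*(409 - 19177/2820) = -475*1134203/2820 = -107749285/564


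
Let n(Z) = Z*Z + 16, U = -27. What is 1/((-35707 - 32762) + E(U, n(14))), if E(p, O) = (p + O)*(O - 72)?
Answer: -1/42569 ≈ -2.3491e-5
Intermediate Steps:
n(Z) = 16 + Z² (n(Z) = Z² + 16 = 16 + Z²)
E(p, O) = (-72 + O)*(O + p) (E(p, O) = (O + p)*(-72 + O) = (-72 + O)*(O + p))
1/((-35707 - 32762) + E(U, n(14))) = 1/((-35707 - 32762) + ((16 + 14²)² - 72*(16 + 14²) - 72*(-27) + (16 + 14²)*(-27))) = 1/(-68469 + ((16 + 196)² - 72*(16 + 196) + 1944 + (16 + 196)*(-27))) = 1/(-68469 + (212² - 72*212 + 1944 + 212*(-27))) = 1/(-68469 + (44944 - 15264 + 1944 - 5724)) = 1/(-68469 + 25900) = 1/(-42569) = -1/42569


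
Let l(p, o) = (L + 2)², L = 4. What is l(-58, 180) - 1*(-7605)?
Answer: 7641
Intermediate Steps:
l(p, o) = 36 (l(p, o) = (4 + 2)² = 6² = 36)
l(-58, 180) - 1*(-7605) = 36 - 1*(-7605) = 36 + 7605 = 7641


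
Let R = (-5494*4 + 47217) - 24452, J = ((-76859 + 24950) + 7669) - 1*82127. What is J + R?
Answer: -125578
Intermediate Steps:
J = -126367 (J = (-51909 + 7669) - 82127 = -44240 - 82127 = -126367)
R = 789 (R = (-21976 + 47217) - 24452 = 25241 - 24452 = 789)
J + R = -126367 + 789 = -125578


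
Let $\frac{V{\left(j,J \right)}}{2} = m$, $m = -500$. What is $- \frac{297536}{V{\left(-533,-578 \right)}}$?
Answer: $\frac{37192}{125} \approx 297.54$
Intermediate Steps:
$V{\left(j,J \right)} = -1000$ ($V{\left(j,J \right)} = 2 \left(-500\right) = -1000$)
$- \frac{297536}{V{\left(-533,-578 \right)}} = - \frac{297536}{-1000} = \left(-297536\right) \left(- \frac{1}{1000}\right) = \frac{37192}{125}$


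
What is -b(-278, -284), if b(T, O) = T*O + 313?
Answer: -79265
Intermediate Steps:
b(T, O) = 313 + O*T (b(T, O) = O*T + 313 = 313 + O*T)
-b(-278, -284) = -(313 - 284*(-278)) = -(313 + 78952) = -1*79265 = -79265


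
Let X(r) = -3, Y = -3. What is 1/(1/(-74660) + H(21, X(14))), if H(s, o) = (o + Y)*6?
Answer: -74660/2687761 ≈ -0.027778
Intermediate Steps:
H(s, o) = -18 + 6*o (H(s, o) = (o - 3)*6 = (-3 + o)*6 = -18 + 6*o)
1/(1/(-74660) + H(21, X(14))) = 1/(1/(-74660) + (-18 + 6*(-3))) = 1/(-1/74660 + (-18 - 18)) = 1/(-1/74660 - 36) = 1/(-2687761/74660) = -74660/2687761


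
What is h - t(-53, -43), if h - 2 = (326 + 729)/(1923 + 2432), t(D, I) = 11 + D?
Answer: 38535/871 ≈ 44.242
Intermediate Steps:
h = 1953/871 (h = 2 + (326 + 729)/(1923 + 2432) = 2 + 1055/4355 = 2 + 1055*(1/4355) = 2 + 211/871 = 1953/871 ≈ 2.2422)
h - t(-53, -43) = 1953/871 - (11 - 53) = 1953/871 - 1*(-42) = 1953/871 + 42 = 38535/871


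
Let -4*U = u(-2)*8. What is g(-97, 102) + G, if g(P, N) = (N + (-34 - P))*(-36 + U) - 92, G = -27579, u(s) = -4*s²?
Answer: -28331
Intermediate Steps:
U = 32 (U = -(-4*(-2)²)*8/4 = -(-4*4)*8/4 = -(-4)*8 = -¼*(-128) = 32)
g(P, N) = 44 - 4*N + 4*P (g(P, N) = (N + (-34 - P))*(-36 + 32) - 92 = (-34 + N - P)*(-4) - 92 = (136 - 4*N + 4*P) - 92 = 44 - 4*N + 4*P)
g(-97, 102) + G = (44 - 4*102 + 4*(-97)) - 27579 = (44 - 408 - 388) - 27579 = -752 - 27579 = -28331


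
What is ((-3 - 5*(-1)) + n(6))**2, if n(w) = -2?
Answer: 0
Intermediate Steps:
((-3 - 5*(-1)) + n(6))**2 = ((-3 - 5*(-1)) - 2)**2 = ((-3 + 5) - 2)**2 = (2 - 2)**2 = 0**2 = 0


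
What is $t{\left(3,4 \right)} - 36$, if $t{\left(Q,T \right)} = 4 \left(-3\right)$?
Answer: $-48$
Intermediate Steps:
$t{\left(Q,T \right)} = -12$
$t{\left(3,4 \right)} - 36 = -12 - 36 = -48$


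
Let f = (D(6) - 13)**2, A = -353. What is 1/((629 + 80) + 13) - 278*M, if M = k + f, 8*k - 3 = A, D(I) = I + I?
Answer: 4290305/361 ≈ 11885.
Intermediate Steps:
D(I) = 2*I
k = -175/4 (k = 3/8 + (1/8)*(-353) = 3/8 - 353/8 = -175/4 ≈ -43.750)
f = 1 (f = (2*6 - 13)**2 = (12 - 13)**2 = (-1)**2 = 1)
M = -171/4 (M = -175/4 + 1 = -171/4 ≈ -42.750)
1/((629 + 80) + 13) - 278*M = 1/((629 + 80) + 13) - 278*(-171/4) = 1/(709 + 13) + 23769/2 = 1/722 + 23769/2 = 4290305/361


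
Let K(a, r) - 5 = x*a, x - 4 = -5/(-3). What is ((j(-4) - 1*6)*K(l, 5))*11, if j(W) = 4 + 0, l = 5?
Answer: -2200/3 ≈ -733.33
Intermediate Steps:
x = 17/3 (x = 4 - 5/(-3) = 4 - 5*(-⅓) = 4 + 5/3 = 17/3 ≈ 5.6667)
j(W) = 4
K(a, r) = 5 + 17*a/3
((j(-4) - 1*6)*K(l, 5))*11 = ((4 - 1*6)*(5 + (17/3)*5))*11 = ((4 - 6)*(5 + 85/3))*11 = -2*100/3*11 = -200/3*11 = -2200/3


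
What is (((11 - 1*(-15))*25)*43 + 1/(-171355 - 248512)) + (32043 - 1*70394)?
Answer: -4367036668/419867 ≈ -10401.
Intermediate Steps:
(((11 - 1*(-15))*25)*43 + 1/(-171355 - 248512)) + (32043 - 1*70394) = (((11 + 15)*25)*43 + 1/(-419867)) + (32043 - 70394) = ((26*25)*43 - 1/419867) - 38351 = (650*43 - 1/419867) - 38351 = (27950 - 1/419867) - 38351 = 11735282649/419867 - 38351 = -4367036668/419867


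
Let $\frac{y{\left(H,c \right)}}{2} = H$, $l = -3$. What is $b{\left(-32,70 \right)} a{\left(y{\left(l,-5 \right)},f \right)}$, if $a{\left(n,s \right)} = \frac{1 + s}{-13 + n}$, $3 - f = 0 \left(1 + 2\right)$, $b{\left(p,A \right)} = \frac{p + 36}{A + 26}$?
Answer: $- \frac{1}{114} \approx -0.0087719$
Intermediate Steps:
$y{\left(H,c \right)} = 2 H$
$b{\left(p,A \right)} = \frac{36 + p}{26 + A}$
$f = 3$ ($f = 3 - 0 \left(1 + 2\right) = 3 - 0 \cdot 3 = 3 - 0 = 3 + 0 = 3$)
$a{\left(n,s \right)} = \frac{1 + s}{-13 + n}$
$b{\left(-32,70 \right)} a{\left(y{\left(l,-5 \right)},f \right)} = \frac{36 - 32}{26 + 70} \frac{1 + 3}{-13 + 2 \left(-3\right)} = \frac{1}{96} \cdot 4 \frac{1}{-13 - 6} \cdot 4 = \frac{1}{96} \cdot 4 \frac{1}{-19} \cdot 4 = \frac{\left(- \frac{1}{19}\right) 4}{24} = \frac{1}{24} \left(- \frac{4}{19}\right) = - \frac{1}{114}$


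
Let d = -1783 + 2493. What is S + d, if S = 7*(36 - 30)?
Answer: 752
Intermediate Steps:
S = 42 (S = 7*6 = 42)
d = 710
S + d = 42 + 710 = 752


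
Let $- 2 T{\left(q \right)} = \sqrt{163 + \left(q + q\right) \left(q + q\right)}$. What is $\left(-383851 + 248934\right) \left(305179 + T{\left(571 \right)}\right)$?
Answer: $-41173835143 + \frac{134917 \sqrt{1304327}}{2} \approx -4.1097 \cdot 10^{10}$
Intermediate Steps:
$T{\left(q \right)} = - \frac{\sqrt{163 + 4 q^{2}}}{2}$ ($T{\left(q \right)} = - \frac{\sqrt{163 + \left(q + q\right) \left(q + q\right)}}{2} = - \frac{\sqrt{163 + 2 q 2 q}}{2} = - \frac{\sqrt{163 + 4 q^{2}}}{2}$)
$\left(-383851 + 248934\right) \left(305179 + T{\left(571 \right)}\right) = \left(-383851 + 248934\right) \left(305179 - \frac{\sqrt{163 + 4 \cdot 571^{2}}}{2}\right) = - 134917 \left(305179 - \frac{\sqrt{163 + 4 \cdot 326041}}{2}\right) = - 134917 \left(305179 - \frac{\sqrt{163 + 1304164}}{2}\right) = - 134917 \left(305179 - \frac{\sqrt{1304327}}{2}\right) = -41173835143 + \frac{134917 \sqrt{1304327}}{2}$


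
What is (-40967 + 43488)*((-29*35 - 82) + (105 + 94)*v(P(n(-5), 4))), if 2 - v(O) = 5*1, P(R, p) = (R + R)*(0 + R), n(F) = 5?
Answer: -4270574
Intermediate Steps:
P(R, p) = 2*R² (P(R, p) = (2*R)*R = 2*R²)
v(O) = -3 (v(O) = 2 - 5 = -3)
(-40967 + 43488)*((-29*35 - 82) + (105 + 94)*v(P(n(-5), 4))) = (-40967 + 43488)*((-29*35 - 82) + (105 + 94)*(-3)) = 2521*((-1015 - 82) + 199*(-3)) = 2521*(-1097 - 597) = 2521*(-1694) = -4270574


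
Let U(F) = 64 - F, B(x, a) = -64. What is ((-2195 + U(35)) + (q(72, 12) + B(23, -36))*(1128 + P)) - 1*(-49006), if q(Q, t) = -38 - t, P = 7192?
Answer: -901640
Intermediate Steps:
((-2195 + U(35)) + (q(72, 12) + B(23, -36))*(1128 + P)) - 1*(-49006) = ((-2195 + (64 - 1*35)) + ((-38 - 1*12) - 64)*(1128 + 7192)) - 1*(-49006) = ((-2195 + (64 - 35)) + ((-38 - 12) - 64)*8320) + 49006 = ((-2195 + 29) + (-50 - 64)*8320) + 49006 = (-2166 - 114*8320) + 49006 = (-2166 - 948480) + 49006 = -950646 + 49006 = -901640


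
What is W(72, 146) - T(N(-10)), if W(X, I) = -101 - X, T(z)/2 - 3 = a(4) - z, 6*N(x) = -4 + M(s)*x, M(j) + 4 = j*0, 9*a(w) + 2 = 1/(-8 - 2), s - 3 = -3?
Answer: -2498/15 ≈ -166.53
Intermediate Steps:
s = 0 (s = 3 - 3 = 0)
a(w) = -7/30 (a(w) = -2/9 + 1/(9*(-8 - 2)) = -2/9 + (⅑)/(-10) = -2/9 + (⅑)*(-⅒) = -2/9 - 1/90 = -7/30)
M(j) = -4 (M(j) = -4 + j*0 = -4 + 0 = -4)
N(x) = -⅔ - 2*x/3 (N(x) = (-4 - 4*x)/6 = -⅔ - 2*x/3)
T(z) = 83/15 - 2*z (T(z) = 6 + 2*(-7/30 - z) = 6 + (-7/15 - 2*z) = 83/15 - 2*z)
W(72, 146) - T(N(-10)) = (-101 - 1*72) - (83/15 - 2*(-⅔ - ⅔*(-10))) = (-101 - 72) - (83/15 - 2*(-⅔ + 20/3)) = -173 - (83/15 - 2*6) = -173 - (83/15 - 12) = -173 - 1*(-97/15) = -173 + 97/15 = -2498/15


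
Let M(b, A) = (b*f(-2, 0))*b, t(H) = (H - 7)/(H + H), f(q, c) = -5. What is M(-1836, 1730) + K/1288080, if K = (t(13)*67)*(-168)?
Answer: -3919846414069/232570 ≈ -1.6854e+7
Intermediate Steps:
t(H) = (-7 + H)/(2*H) (t(H) = (-7 + H)/((2*H)) = (-7 + H)*(1/(2*H)) = (-7 + H)/(2*H))
M(b, A) = -5*b² (M(b, A) = (b*(-5))*b = (-5*b)*b = -5*b²)
K = -33768/13 (K = (((½)*(-7 + 13)/13)*67)*(-168) = (((½)*(1/13)*6)*67)*(-168) = ((3/13)*67)*(-168) = (201/13)*(-168) = -33768/13 ≈ -2597.5)
M(-1836, 1730) + K/1288080 = -5*(-1836)² - 33768/13/1288080 = -5*3370896 - 33768/13*1/1288080 = -16854480 - 469/232570 = -3919846414069/232570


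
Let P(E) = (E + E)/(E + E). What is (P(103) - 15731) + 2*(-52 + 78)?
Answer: -15678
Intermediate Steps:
P(E) = 1 (P(E) = (2*E)/((2*E)) = (2*E)*(1/(2*E)) = 1)
(P(103) - 15731) + 2*(-52 + 78) = (1 - 15731) + 2*(-52 + 78) = -15730 + 2*26 = -15730 + 52 = -15678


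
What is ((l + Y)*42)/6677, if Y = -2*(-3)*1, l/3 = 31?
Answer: 378/607 ≈ 0.62274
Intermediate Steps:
l = 93 (l = 3*31 = 93)
Y = 6 (Y = 6*1 = 6)
((l + Y)*42)/6677 = ((93 + 6)*42)/6677 = (99*42)*(1/6677) = 4158*(1/6677) = 378/607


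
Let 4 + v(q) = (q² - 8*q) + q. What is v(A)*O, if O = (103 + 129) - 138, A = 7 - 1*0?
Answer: -376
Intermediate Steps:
A = 7 (A = 7 + 0 = 7)
v(q) = -4 + q² - 7*q (v(q) = -4 + ((q² - 8*q) + q) = -4 + (q² - 7*q) = -4 + q² - 7*q)
O = 94 (O = 232 - 138 = 94)
v(A)*O = (-4 + 7² - 7*7)*94 = (-4 + 49 - 49)*94 = -4*94 = -376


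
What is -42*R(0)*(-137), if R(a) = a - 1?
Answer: -5754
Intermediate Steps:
R(a) = -1 + a
-42*R(0)*(-137) = -42*(-1 + 0)*(-137) = -42*(-1)*(-137) = 42*(-137) = -5754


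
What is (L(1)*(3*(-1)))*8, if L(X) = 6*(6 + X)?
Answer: -1008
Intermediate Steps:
L(X) = 36 + 6*X
(L(1)*(3*(-1)))*8 = ((36 + 6*1)*(3*(-1)))*8 = ((36 + 6)*(-3))*8 = (42*(-3))*8 = -126*8 = -1008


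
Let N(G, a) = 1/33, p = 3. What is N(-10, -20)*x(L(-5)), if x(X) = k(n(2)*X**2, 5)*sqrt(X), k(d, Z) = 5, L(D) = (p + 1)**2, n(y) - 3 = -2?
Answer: 20/33 ≈ 0.60606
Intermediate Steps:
n(y) = 1 (n(y) = 3 - 2 = 1)
L(D) = 16 (L(D) = (3 + 1)**2 = 4**2 = 16)
N(G, a) = 1/33
x(X) = 5*sqrt(X)
N(-10, -20)*x(L(-5)) = (5*sqrt(16))/33 = (5*4)/33 = (1/33)*20 = 20/33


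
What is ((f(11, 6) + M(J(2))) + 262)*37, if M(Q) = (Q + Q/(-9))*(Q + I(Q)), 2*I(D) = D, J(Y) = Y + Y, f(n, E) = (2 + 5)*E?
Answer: 36112/3 ≈ 12037.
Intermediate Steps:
f(n, E) = 7*E
J(Y) = 2*Y
I(D) = D/2
M(Q) = 4*Q**2/3 (M(Q) = (Q + Q/(-9))*(Q + Q/2) = (Q + Q*(-1/9))*(3*Q/2) = (Q - Q/9)*(3*Q/2) = (8*Q/9)*(3*Q/2) = 4*Q**2/3)
((f(11, 6) + M(J(2))) + 262)*37 = ((7*6 + 4*(2*2)**2/3) + 262)*37 = ((42 + (4/3)*4**2) + 262)*37 = ((42 + (4/3)*16) + 262)*37 = ((42 + 64/3) + 262)*37 = (190/3 + 262)*37 = (976/3)*37 = 36112/3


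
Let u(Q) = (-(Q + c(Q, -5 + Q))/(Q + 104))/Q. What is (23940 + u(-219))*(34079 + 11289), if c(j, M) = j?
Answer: 124902731536/115 ≈ 1.0861e+9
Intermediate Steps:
u(Q) = -2/(104 + Q) (u(Q) = (-(Q + Q)/(Q + 104))/Q = (-2*Q/(104 + Q))/Q = -2/(104 + Q))
(23940 + u(-219))*(34079 + 11289) = (23940 - 2/(104 - 219))*(34079 + 11289) = (23940 - 2/(-115))*45368 = (23940 - 2*(-1/115))*45368 = (23940 + 2/115)*45368 = (2753102/115)*45368 = 124902731536/115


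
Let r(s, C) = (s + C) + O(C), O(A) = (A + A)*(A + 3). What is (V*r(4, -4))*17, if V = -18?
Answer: -2448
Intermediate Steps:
O(A) = 2*A*(3 + A) (O(A) = (2*A)*(3 + A) = 2*A*(3 + A))
r(s, C) = C + s + 2*C*(3 + C) (r(s, C) = (s + C) + 2*C*(3 + C) = (C + s) + 2*C*(3 + C) = C + s + 2*C*(3 + C))
(V*r(4, -4))*17 = -18*(-4 + 4 + 2*(-4)*(3 - 4))*17 = -18*(-4 + 4 + 2*(-4)*(-1))*17 = -18*(-4 + 4 + 8)*17 = -18*8*17 = -144*17 = -2448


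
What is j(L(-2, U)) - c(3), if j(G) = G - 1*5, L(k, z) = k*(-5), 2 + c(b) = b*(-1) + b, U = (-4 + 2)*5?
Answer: 7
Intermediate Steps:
U = -10 (U = -2*5 = -10)
c(b) = -2 (c(b) = -2 + (b*(-1) + b) = -2 + (-b + b) = -2 + 0 = -2)
L(k, z) = -5*k
j(G) = -5 + G (j(G) = G - 5 = -5 + G)
j(L(-2, U)) - c(3) = (-5 - 5*(-2)) - 1*(-2) = (-5 + 10) + 2 = 5 + 2 = 7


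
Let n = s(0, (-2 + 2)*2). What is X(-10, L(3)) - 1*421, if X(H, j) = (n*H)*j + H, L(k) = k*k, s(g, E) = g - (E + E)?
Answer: -431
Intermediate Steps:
s(g, E) = g - 2*E
n = 0 (n = 0 - 2*(-2 + 2)*2 = 0 - 0*2 = 0 - 2*0 = 0 + 0 = 0)
L(k) = k²
X(H, j) = H (X(H, j) = (0*H)*j + H = 0*j + H = 0 + H = H)
X(-10, L(3)) - 1*421 = -10 - 1*421 = -10 - 421 = -431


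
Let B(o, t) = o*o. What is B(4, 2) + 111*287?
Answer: 31873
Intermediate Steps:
B(o, t) = o²
B(4, 2) + 111*287 = 4² + 111*287 = 16 + 31857 = 31873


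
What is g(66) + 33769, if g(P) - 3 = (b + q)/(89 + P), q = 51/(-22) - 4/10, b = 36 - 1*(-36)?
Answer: 575820221/17050 ≈ 33772.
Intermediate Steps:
b = 72 (b = 36 + 36 = 72)
q = -299/110 (q = 51*(-1/22) - 4*⅒ = -51/22 - ⅖ = -299/110 ≈ -2.7182)
g(P) = 3 + 7621/(110*(89 + P)) (g(P) = 3 + (72 - 299/110)/(89 + P) = 3 + 7621/(110*(89 + P)))
g(66) + 33769 = (36991 + 330*66)/(110*(89 + 66)) + 33769 = (1/110)*(36991 + 21780)/155 + 33769 = (1/110)*(1/155)*58771 + 33769 = 58771/17050 + 33769 = 575820221/17050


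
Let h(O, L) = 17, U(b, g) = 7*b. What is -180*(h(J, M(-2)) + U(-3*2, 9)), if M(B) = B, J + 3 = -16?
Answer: 4500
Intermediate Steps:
J = -19 (J = -3 - 16 = -19)
-180*(h(J, M(-2)) + U(-3*2, 9)) = -180*(17 + 7*(-3*2)) = -180*(17 + 7*(-6)) = -180*(17 - 42) = -180*(-25) = 4500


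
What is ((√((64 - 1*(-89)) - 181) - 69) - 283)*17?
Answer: -5984 + 34*I*√7 ≈ -5984.0 + 89.956*I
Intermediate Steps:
((√((64 - 1*(-89)) - 181) - 69) - 283)*17 = ((√((64 + 89) - 181) - 69) - 283)*17 = ((√(153 - 181) - 69) - 283)*17 = ((√(-28) - 69) - 283)*17 = ((2*I*√7 - 69) - 283)*17 = ((-69 + 2*I*√7) - 283)*17 = (-352 + 2*I*√7)*17 = -5984 + 34*I*√7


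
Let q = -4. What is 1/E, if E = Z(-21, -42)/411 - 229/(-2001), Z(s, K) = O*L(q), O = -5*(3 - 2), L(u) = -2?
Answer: 91379/12681 ≈ 7.2060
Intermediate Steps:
O = -5 (O = -5*1 = -5)
Z(s, K) = 10 (Z(s, K) = -5*(-2) = 10)
E = 12681/91379 (E = 10/411 - 229/(-2001) = 10*(1/411) - 229*(-1/2001) = 10/411 + 229/2001 = 12681/91379 ≈ 0.13877)
1/E = 1/(12681/91379) = 91379/12681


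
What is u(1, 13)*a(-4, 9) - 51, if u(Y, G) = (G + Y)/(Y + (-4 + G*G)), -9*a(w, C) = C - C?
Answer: -51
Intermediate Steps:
a(w, C) = 0 (a(w, C) = -(C - C)/9 = -1/9*0 = 0)
u(Y, G) = (G + Y)/(-4 + Y + G**2) (u(Y, G) = (G + Y)/(Y + (-4 + G**2)) = (G + Y)/(-4 + Y + G**2))
u(1, 13)*a(-4, 9) - 51 = ((13 + 1)/(-4 + 1 + 13**2))*0 - 51 = (14/(-4 + 1 + 169))*0 - 51 = (14/166)*0 - 51 = ((1/166)*14)*0 - 51 = (7/83)*0 - 51 = 0 - 51 = -51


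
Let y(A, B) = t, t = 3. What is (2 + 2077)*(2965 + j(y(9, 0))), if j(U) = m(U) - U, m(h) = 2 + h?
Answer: 6168393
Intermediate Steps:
y(A, B) = 3
j(U) = 2 (j(U) = (2 + U) - U = 2)
(2 + 2077)*(2965 + j(y(9, 0))) = (2 + 2077)*(2965 + 2) = 2079*2967 = 6168393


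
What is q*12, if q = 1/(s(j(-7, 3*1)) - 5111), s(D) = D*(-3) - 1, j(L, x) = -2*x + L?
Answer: -4/1691 ≈ -0.0023655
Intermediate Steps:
j(L, x) = L - 2*x
s(D) = -1 - 3*D (s(D) = -3*D - 1 = -1 - 3*D)
q = -1/5073 (q = 1/((-1 - 3*(-7 - 6)) - 5111) = 1/((-1 - 3*(-13)) - 5111) = 1/((-1 + 39) - 5111) = 1/(38 - 5111) = 1/(-5073) = -1/5073 ≈ -0.00019712)
q*12 = -1/5073*12 = -4/1691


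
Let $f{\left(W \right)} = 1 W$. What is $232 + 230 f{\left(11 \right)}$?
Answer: $2762$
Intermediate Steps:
$f{\left(W \right)} = W$
$232 + 230 f{\left(11 \right)} = 232 + 230 \cdot 11 = 232 + 2530 = 2762$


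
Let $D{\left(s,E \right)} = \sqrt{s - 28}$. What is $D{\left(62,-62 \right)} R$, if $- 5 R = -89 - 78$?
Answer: $\frac{167 \sqrt{34}}{5} \approx 194.75$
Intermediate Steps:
$D{\left(s,E \right)} = \sqrt{-28 + s}$
$R = \frac{167}{5}$ ($R = - \frac{-89 - 78}{5} = \left(- \frac{1}{5}\right) \left(-167\right) = \frac{167}{5} \approx 33.4$)
$D{\left(62,-62 \right)} R = \sqrt{-28 + 62} \cdot \frac{167}{5} = \sqrt{34} \cdot \frac{167}{5} = \frac{167 \sqrt{34}}{5}$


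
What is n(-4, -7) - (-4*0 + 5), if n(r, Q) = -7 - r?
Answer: -8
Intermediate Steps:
n(-4, -7) - (-4*0 + 5) = (-7 - 1*(-4)) - (-4*0 + 5) = (-7 + 4) - (0 + 5) = -3 - 1*5 = -3 - 5 = -8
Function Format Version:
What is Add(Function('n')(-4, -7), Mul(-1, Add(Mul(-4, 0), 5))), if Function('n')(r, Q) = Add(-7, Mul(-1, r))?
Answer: -8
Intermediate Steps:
Add(Function('n')(-4, -7), Mul(-1, Add(Mul(-4, 0), 5))) = Add(Add(-7, Mul(-1, -4)), Mul(-1, Add(Mul(-4, 0), 5))) = Add(Add(-7, 4), Mul(-1, Add(0, 5))) = Add(-3, Mul(-1, 5)) = Add(-3, -5) = -8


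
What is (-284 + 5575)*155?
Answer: 820105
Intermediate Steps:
(-284 + 5575)*155 = 5291*155 = 820105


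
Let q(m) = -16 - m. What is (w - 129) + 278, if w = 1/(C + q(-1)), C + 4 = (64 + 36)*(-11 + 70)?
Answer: 876270/5881 ≈ 149.00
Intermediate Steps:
C = 5896 (C = -4 + (64 + 36)*(-11 + 70) = -4 + 100*59 = -4 + 5900 = 5896)
w = 1/5881 (w = 1/(5896 + (-16 - 1*(-1))) = 1/(5896 + (-16 + 1)) = 1/(5896 - 15) = 1/5881 ≈ 0.00017004)
(w - 129) + 278 = (1/5881 - 129) + 278 = -758648/5881 + 278 = 876270/5881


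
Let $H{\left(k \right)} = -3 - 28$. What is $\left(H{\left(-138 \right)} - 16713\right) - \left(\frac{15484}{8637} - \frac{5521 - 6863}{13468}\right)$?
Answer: $- \frac{973967191835}{58161558} \approx -16746.0$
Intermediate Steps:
$H{\left(k \right)} = -31$ ($H{\left(k \right)} = -3 - 28 = -31$)
$\left(H{\left(-138 \right)} - 16713\right) - \left(\frac{15484}{8637} - \frac{5521 - 6863}{13468}\right) = \left(-31 - 16713\right) - \left(\frac{15484}{8637} - \frac{5521 - 6863}{13468}\right) = -16744 - \frac{110064683}{58161558} = - \frac{973967191835}{58161558}$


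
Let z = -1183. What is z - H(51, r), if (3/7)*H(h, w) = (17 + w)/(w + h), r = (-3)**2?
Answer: -106561/90 ≈ -1184.0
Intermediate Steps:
r = 9
H(h, w) = 7*(17 + w)/(3*(h + w)) (H(h, w) = 7*((17 + w)/(w + h))/3 = 7*((17 + w)/(h + w))/3 = 7*(17 + w)/(3*(h + w)))
z - H(51, r) = -1183 - 7*(17 + 9)/(3*(51 + 9)) = -1183 - 7*26/(3*60) = -1183 - 1*91/90 = -1183 - 91/90 = -106561/90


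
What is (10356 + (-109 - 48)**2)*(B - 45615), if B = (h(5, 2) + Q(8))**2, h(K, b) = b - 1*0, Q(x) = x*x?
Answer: -1444271295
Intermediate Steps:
Q(x) = x**2
h(K, b) = b (h(K, b) = b + 0 = b)
B = 4356 (B = (2 + 8**2)**2 = (2 + 64)**2 = 66**2 = 4356)
(10356 + (-109 - 48)**2)*(B - 45615) = (10356 + (-109 - 48)**2)*(4356 - 45615) = (10356 + (-157)**2)*(-41259) = (10356 + 24649)*(-41259) = 35005*(-41259) = -1444271295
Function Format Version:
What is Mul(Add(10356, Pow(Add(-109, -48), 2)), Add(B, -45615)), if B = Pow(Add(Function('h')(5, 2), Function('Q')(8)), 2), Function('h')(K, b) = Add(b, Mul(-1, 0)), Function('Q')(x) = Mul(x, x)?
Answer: -1444271295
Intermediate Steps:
Function('Q')(x) = Pow(x, 2)
Function('h')(K, b) = b (Function('h')(K, b) = Add(b, 0) = b)
B = 4356 (B = Pow(Add(2, Pow(8, 2)), 2) = Pow(Add(2, 64), 2) = Pow(66, 2) = 4356)
Mul(Add(10356, Pow(Add(-109, -48), 2)), Add(B, -45615)) = Mul(Add(10356, Pow(Add(-109, -48), 2)), Add(4356, -45615)) = Mul(Add(10356, Pow(-157, 2)), -41259) = Mul(Add(10356, 24649), -41259) = Mul(35005, -41259) = -1444271295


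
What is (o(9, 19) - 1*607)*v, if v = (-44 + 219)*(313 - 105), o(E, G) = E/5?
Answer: -22029280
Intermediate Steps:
o(E, G) = E/5 (o(E, G) = E*(⅕) = E/5)
v = 36400 (v = 175*208 = 36400)
(o(9, 19) - 1*607)*v = ((⅕)*9 - 1*607)*36400 = (9/5 - 607)*36400 = -3026/5*36400 = -22029280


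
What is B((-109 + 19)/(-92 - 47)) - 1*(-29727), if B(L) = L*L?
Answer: 574363467/19321 ≈ 29727.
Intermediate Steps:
B(L) = L²
B((-109 + 19)/(-92 - 47)) - 1*(-29727) = ((-109 + 19)/(-92 - 47))² - 1*(-29727) = (-90/(-139))² + 29727 = (-90*(-1/139))² + 29727 = (90/139)² + 29727 = 8100/19321 + 29727 = 574363467/19321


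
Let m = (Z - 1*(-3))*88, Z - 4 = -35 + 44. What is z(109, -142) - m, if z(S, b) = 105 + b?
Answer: -1445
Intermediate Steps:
Z = 13 (Z = 4 + (-35 + 44) = 4 + 9 = 13)
m = 1408 (m = (13 - 1*(-3))*88 = (13 + 3)*88 = 16*88 = 1408)
z(109, -142) - m = (105 - 142) - 1*1408 = -37 - 1408 = -1445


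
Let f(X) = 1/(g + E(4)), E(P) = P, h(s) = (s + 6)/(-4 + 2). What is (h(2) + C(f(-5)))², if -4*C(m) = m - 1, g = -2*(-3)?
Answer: 22801/1600 ≈ 14.251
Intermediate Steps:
g = 6
h(s) = -3 - s/2 (h(s) = (6 + s)/(-2) = (6 + s)*(-½) = -3 - s/2)
f(X) = ⅒ (f(X) = 1/(6 + 4) = 1/10 = ⅒)
C(m) = ¼ - m/4 (C(m) = -(m - 1)/4 = -(-1 + m)/4 = ¼ - m/4)
(h(2) + C(f(-5)))² = ((-3 - ½*2) + (¼ - ¼*⅒))² = ((-3 - 1) + (¼ - 1/40))² = (-4 + 9/40)² = (-151/40)² = 22801/1600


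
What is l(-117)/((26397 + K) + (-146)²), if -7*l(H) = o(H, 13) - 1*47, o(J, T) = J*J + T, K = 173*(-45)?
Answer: -13655/279496 ≈ -0.048856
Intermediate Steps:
K = -7785
o(J, T) = T + J² (o(J, T) = J² + T = T + J²)
l(H) = 34/7 - H²/7 (l(H) = -((13 + H²) - 1*47)/7 = -((13 + H²) - 47)/7 = -(-34 + H²)/7 = 34/7 - H²/7)
l(-117)/((26397 + K) + (-146)²) = (34/7 - ⅐*(-117)²)/((26397 - 7785) + (-146)²) = (34/7 - ⅐*13689)/(18612 + 21316) = (34/7 - 13689/7)/39928 = -13655/7*1/39928 = -13655/279496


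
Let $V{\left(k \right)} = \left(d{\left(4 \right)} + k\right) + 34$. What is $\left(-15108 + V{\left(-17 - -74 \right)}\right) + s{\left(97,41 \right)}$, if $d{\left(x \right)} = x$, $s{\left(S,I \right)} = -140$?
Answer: $-15153$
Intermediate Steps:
$V{\left(k \right)} = 38 + k$ ($V{\left(k \right)} = \left(4 + k\right) + 34 = 38 + k$)
$\left(-15108 + V{\left(-17 - -74 \right)}\right) + s{\left(97,41 \right)} = \left(-15108 + \left(38 - -57\right)\right) - 140 = \left(-15108 + \left(38 + \left(-17 + 74\right)\right)\right) - 140 = \left(-15108 + \left(38 + 57\right)\right) - 140 = \left(-15108 + 95\right) - 140 = -15013 - 140 = -15153$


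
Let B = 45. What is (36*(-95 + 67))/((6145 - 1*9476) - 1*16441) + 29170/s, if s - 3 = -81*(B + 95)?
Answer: -141330386/56038791 ≈ -2.5220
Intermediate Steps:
s = -11337 (s = 3 - 81*(45 + 95) = 3 - 81*140 = 3 - 11340 = -11337)
(36*(-95 + 67))/((6145 - 1*9476) - 1*16441) + 29170/s = (36*(-95 + 67))/((6145 - 1*9476) - 1*16441) + 29170/(-11337) = (36*(-28))/((6145 - 9476) - 16441) + 29170*(-1/11337) = -1008/(-3331 - 16441) - 29170/11337 = -1008/(-19772) - 29170/11337 = -1008*(-1/19772) - 29170/11337 = 252/4943 - 29170/11337 = -141330386/56038791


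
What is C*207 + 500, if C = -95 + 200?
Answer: 22235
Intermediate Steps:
C = 105
C*207 + 500 = 105*207 + 500 = 21735 + 500 = 22235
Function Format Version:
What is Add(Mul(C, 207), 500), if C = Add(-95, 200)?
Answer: 22235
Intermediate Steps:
C = 105
Add(Mul(C, 207), 500) = Add(Mul(105, 207), 500) = Add(21735, 500) = 22235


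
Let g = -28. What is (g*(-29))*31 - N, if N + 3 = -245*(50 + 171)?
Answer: 79320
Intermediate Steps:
N = -54148 (N = -3 - 245*(50 + 171) = -3 - 245*221 = -3 - 54145 = -54148)
(g*(-29))*31 - N = -28*(-29)*31 - 1*(-54148) = 812*31 + 54148 = 25172 + 54148 = 79320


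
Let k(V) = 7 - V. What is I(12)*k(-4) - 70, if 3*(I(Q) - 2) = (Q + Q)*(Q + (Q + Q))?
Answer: 3120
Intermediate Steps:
I(Q) = 2 + 2*Q² (I(Q) = 2 + ((Q + Q)*(Q + (Q + Q)))/3 = 2 + ((2*Q)*(Q + 2*Q))/3 = 2 + ((2*Q)*(3*Q))/3 = 2 + (6*Q²)/3 = 2 + 2*Q²)
I(12)*k(-4) - 70 = (2 + 2*12²)*(7 - 1*(-4)) - 70 = (2 + 2*144)*(7 + 4) - 70 = (2 + 288)*11 - 70 = 290*11 - 70 = 3190 - 70 = 3120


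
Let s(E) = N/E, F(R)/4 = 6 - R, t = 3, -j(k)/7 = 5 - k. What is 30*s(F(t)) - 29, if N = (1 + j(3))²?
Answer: 787/2 ≈ 393.50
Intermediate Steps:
j(k) = -35 + 7*k (j(k) = -7*(5 - k) = -35 + 7*k)
N = 169 (N = (1 + (-35 + 7*3))² = (1 + (-35 + 21))² = (1 - 14)² = (-13)² = 169)
F(R) = 24 - 4*R (F(R) = 4*(6 - R) = 24 - 4*R)
s(E) = 169/E
30*s(F(t)) - 29 = 30*(169/(24 - 4*3)) - 29 = 30*(169/(24 - 12)) - 29 = 30*(169/12) - 29 = 845/2 - 29 = 787/2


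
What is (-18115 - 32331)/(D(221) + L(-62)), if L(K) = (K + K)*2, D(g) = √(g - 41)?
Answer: 3127652/15331 + 75669*√5/15331 ≈ 215.04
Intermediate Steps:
D(g) = √(-41 + g)
L(K) = 4*K (L(K) = (2*K)*2 = 4*K)
(-18115 - 32331)/(D(221) + L(-62)) = (-18115 - 32331)/(√(-41 + 221) + 4*(-62)) = -50446/(√180 - 248) = -50446/(6*√5 - 248) = -50446/(-248 + 6*√5)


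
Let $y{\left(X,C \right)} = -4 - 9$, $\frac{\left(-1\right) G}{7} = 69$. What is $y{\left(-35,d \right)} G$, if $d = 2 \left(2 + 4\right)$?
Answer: $6279$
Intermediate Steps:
$G = -483$ ($G = \left(-7\right) 69 = -483$)
$d = 12$ ($d = 2 \cdot 6 = 12$)
$y{\left(X,C \right)} = -13$ ($y{\left(X,C \right)} = -4 - 9 = -13$)
$y{\left(-35,d \right)} G = \left(-13\right) \left(-483\right) = 6279$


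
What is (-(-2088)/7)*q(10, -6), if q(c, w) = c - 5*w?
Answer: 83520/7 ≈ 11931.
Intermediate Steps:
(-(-2088)/7)*q(10, -6) = (-(-2088)/7)*(10 - 5*(-6)) = (-(-2088)/7)*(10 + 30) = -87*(-24/7)*40 = (2088/7)*40 = 83520/7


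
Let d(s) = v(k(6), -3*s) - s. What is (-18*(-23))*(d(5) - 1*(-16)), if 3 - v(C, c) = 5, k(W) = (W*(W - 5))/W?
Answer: 3726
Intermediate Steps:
k(W) = -5 + W (k(W) = (W*(-5 + W))/W = -5 + W)
v(C, c) = -2 (v(C, c) = 3 - 1*5 = 3 - 5 = -2)
d(s) = -2 - s
(-18*(-23))*(d(5) - 1*(-16)) = (-18*(-23))*((-2 - 1*5) - 1*(-16)) = 414*((-2 - 5) + 16) = 414*(-7 + 16) = 414*9 = 3726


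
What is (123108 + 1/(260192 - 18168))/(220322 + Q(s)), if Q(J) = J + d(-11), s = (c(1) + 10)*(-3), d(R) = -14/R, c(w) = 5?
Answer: 327745996523/586438915464 ≈ 0.55888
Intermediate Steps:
s = -45 (s = (5 + 10)*(-3) = 15*(-3) = -45)
Q(J) = 14/11 + J (Q(J) = J - 14/(-11) = J - 14*(-1/11) = J + 14/11 = 14/11 + J)
(123108 + 1/(260192 - 18168))/(220322 + Q(s)) = (123108 + 1/(260192 - 18168))/(220322 + (14/11 - 45)) = (123108 + 1/242024)/(220322 - 481/11) = (123108 + 1/242024)/(2423061/11) = (29795090593/242024)*(11/2423061) = 327745996523/586438915464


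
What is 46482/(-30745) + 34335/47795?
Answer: -21199593/26717405 ≈ -0.79348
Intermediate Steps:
46482/(-30745) + 34335/47795 = 46482*(-1/30745) + 34335*(1/47795) = -46482/30745 + 6867/9559 = -21199593/26717405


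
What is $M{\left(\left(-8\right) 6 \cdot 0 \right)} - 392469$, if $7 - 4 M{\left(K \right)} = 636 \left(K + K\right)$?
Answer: $- \frac{1569869}{4} \approx -3.9247 \cdot 10^{5}$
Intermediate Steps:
$M{\left(K \right)} = \frac{7}{4} - 318 K$ ($M{\left(K \right)} = \frac{7}{4} - \frac{636 \left(K + K\right)}{4} = \frac{7}{4} - \frac{636 \cdot 2 K}{4} = \frac{7}{4} - \frac{1272 K}{4} = \frac{7}{4} - 318 K$)
$M{\left(\left(-8\right) 6 \cdot 0 \right)} - 392469 = \left(\frac{7}{4} - 318 \left(-8\right) 6 \cdot 0\right) - 392469 = \left(\frac{7}{4} - 318 \left(\left(-48\right) 0\right)\right) - 392469 = \left(\frac{7}{4} - 0\right) - 392469 = \left(\frac{7}{4} + 0\right) - 392469 = \frac{7}{4} - 392469 = - \frac{1569869}{4}$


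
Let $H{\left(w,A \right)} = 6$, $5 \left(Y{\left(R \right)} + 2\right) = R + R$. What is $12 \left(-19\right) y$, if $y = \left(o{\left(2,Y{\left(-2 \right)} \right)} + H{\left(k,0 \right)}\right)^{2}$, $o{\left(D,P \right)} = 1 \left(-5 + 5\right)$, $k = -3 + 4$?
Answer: $-8208$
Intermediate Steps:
$k = 1$
$Y{\left(R \right)} = -2 + \frac{2 R}{5}$ ($Y{\left(R \right)} = -2 + \frac{R + R}{5} = -2 + \frac{2 R}{5}$)
$o{\left(D,P \right)} = 0$ ($o{\left(D,P \right)} = 1 \cdot 0 = 0$)
$y = 36$ ($y = \left(0 + 6\right)^{2} = 6^{2} = 36$)
$12 \left(-19\right) y = 12 \left(-19\right) 36 = \left(-228\right) 36 = -8208$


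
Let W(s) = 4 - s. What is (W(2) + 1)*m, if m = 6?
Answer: 18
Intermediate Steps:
(W(2) + 1)*m = ((4 - 1*2) + 1)*6 = ((4 - 2) + 1)*6 = (2 + 1)*6 = 3*6 = 18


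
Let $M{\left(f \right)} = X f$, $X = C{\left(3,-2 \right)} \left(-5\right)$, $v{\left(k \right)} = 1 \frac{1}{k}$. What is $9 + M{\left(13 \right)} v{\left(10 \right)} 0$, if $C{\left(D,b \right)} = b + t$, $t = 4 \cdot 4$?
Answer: $9$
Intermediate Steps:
$t = 16$
$C{\left(D,b \right)} = 16 + b$ ($C{\left(D,b \right)} = b + 16 = 16 + b$)
$v{\left(k \right)} = \frac{1}{k}$
$X = -70$ ($X = \left(16 - 2\right) \left(-5\right) = 14 \left(-5\right) = -70$)
$M{\left(f \right)} = - 70 f$
$9 + M{\left(13 \right)} v{\left(10 \right)} 0 = 9 + \left(-70\right) 13 \cdot \frac{1}{10} \cdot 0 = 9 - 910 \cdot \frac{1}{10} \cdot 0 = 9 - 0 = 9 + 0 = 9$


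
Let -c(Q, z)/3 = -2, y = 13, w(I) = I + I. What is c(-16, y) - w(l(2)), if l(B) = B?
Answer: 2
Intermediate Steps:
w(I) = 2*I
c(Q, z) = 6 (c(Q, z) = -3*(-2) = 6)
c(-16, y) - w(l(2)) = 6 - 2*2 = 6 - 1*4 = 6 - 4 = 2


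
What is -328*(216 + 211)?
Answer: -140056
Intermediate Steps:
-328*(216 + 211) = -328*427 = -140056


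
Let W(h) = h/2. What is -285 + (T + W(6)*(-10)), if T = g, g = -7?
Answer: -322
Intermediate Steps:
W(h) = h/2 (W(h) = h*(1/2) = h/2)
T = -7
-285 + (T + W(6)*(-10)) = -285 + (-7 + ((1/2)*6)*(-10)) = -285 + (-7 + 3*(-10)) = -285 + (-7 - 30) = -285 - 37 = -322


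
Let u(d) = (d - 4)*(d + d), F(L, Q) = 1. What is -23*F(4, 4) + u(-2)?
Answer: 1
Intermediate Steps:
u(d) = 2*d*(-4 + d) (u(d) = (-4 + d)*(2*d) = 2*d*(-4 + d))
-23*F(4, 4) + u(-2) = -23*1 + 2*(-2)*(-4 - 2) = -23 + 2*(-2)*(-6) = -23 + 24 = 1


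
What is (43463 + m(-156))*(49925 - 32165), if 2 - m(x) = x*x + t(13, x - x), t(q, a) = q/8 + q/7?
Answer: 2377684380/7 ≈ 3.3967e+8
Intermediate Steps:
t(q, a) = 15*q/56 (t(q, a) = q*(⅛) + q*(⅐) = q/8 + q/7 = 15*q/56)
m(x) = -83/56 - x² (m(x) = 2 - (x*x + (15/56)*13) = 2 - (x² + 195/56) = 2 - (195/56 + x²) = 2 + (-195/56 - x²) = -83/56 - x²)
(43463 + m(-156))*(49925 - 32165) = (43463 + (-83/56 - 1*(-156)²))*(49925 - 32165) = (43463 + (-83/56 - 1*24336))*17760 = (43463 + (-83/56 - 24336))*17760 = (43463 - 1362899/56)*17760 = (1071029/56)*17760 = 2377684380/7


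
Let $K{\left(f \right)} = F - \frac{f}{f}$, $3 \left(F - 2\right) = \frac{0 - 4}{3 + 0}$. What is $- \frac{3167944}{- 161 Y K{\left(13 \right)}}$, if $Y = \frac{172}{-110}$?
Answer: $- \frac{156813228}{6923} \approx -22651.0$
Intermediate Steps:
$F = \frac{14}{9}$ ($F = 2 + \frac{\left(0 - 4\right) \frac{1}{3 + 0}}{3} = 2 + \frac{\left(-4\right) \frac{1}{3}}{3} = 2 + \frac{1}{3} \left(- \frac{4}{3}\right) = 2 - \frac{4}{9} = \frac{14}{9} \approx 1.5556$)
$K{\left(f \right)} = \frac{5}{9}$ ($K{\left(f \right)} = \frac{14}{9} - \frac{f}{f} = \frac{14}{9} - 1 = \frac{5}{9}$)
$Y = - \frac{86}{55}$ ($Y = 172 \left(- \frac{1}{110}\right) = - \frac{86}{55} \approx -1.5636$)
$- \frac{3167944}{- 161 Y K{\left(13 \right)}} = - \frac{3167944}{\left(-161\right) \left(- \frac{86}{55}\right) \frac{5}{9}} = - \frac{3167944}{\frac{13846}{55} \cdot \frac{5}{9}} = - \frac{3167944}{\frac{13846}{99}} = \left(-3167944\right) \frac{99}{13846} = - \frac{156813228}{6923}$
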